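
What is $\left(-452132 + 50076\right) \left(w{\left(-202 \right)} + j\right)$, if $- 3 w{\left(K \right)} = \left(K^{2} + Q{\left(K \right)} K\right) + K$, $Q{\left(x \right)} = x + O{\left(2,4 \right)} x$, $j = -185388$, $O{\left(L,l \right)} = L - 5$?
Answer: $\frac{207122364848}{3} \approx 6.9041 \cdot 10^{10}$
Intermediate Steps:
$O{\left(L,l \right)} = -5 + L$
$Q{\left(x \right)} = - 2 x$ ($Q{\left(x \right)} = x + \left(-5 + 2\right) x = x - 3 x = - 2 x$)
$w{\left(K \right)} = - \frac{K}{3} + \frac{K^{2}}{3}$ ($w{\left(K \right)} = - \frac{\left(K^{2} + - 2 K K\right) + K}{3} = - \frac{\left(K^{2} - 2 K^{2}\right) + K}{3} = - \frac{- K^{2} + K}{3} = - \frac{K - K^{2}}{3} = - \frac{K}{3} + \frac{K^{2}}{3}$)
$\left(-452132 + 50076\right) \left(w{\left(-202 \right)} + j\right) = \left(-452132 + 50076\right) \left(\frac{1}{3} \left(-202\right) \left(-1 - 202\right) - 185388\right) = - 402056 \left(\frac{1}{3} \left(-202\right) \left(-203\right) - 185388\right) = - 402056 \left(\frac{41006}{3} - 185388\right) = \left(-402056\right) \left(- \frac{515158}{3}\right) = \frac{207122364848}{3}$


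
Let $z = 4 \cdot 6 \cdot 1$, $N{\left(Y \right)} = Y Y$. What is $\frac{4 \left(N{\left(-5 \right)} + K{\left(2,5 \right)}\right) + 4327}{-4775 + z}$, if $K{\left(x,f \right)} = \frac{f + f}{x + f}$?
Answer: $- \frac{31029}{33257} \approx -0.93301$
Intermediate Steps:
$K{\left(x,f \right)} = \frac{2 f}{f + x}$
$N{\left(Y \right)} = Y^{2}$
$z = 24$ ($z = 24 \cdot 1 = 24$)
$\frac{4 \left(N{\left(-5 \right)} + K{\left(2,5 \right)}\right) + 4327}{-4775 + z} = \frac{4 \left(\left(-5\right)^{2} + 2 \cdot 5 \frac{1}{5 + 2}\right) + 4327}{-4775 + 24} = \frac{4 \left(25 + 2 \cdot 5 \cdot \frac{1}{7}\right) + 4327}{-4751} = \left(4 \left(25 + 2 \cdot 5 \cdot \frac{1}{7}\right) + 4327\right) \left(- \frac{1}{4751}\right) = \left(4 \left(25 + \frac{10}{7}\right) + 4327\right) \left(- \frac{1}{4751}\right) = \left(4 \cdot \frac{185}{7} + 4327\right) \left(- \frac{1}{4751}\right) = \left(\frac{740}{7} + 4327\right) \left(- \frac{1}{4751}\right) = \frac{31029}{7} \left(- \frac{1}{4751}\right) = - \frac{31029}{33257}$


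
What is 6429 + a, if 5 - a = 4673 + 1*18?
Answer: 1743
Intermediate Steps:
a = -4686 (a = 5 - (4673 + 1*18) = 5 - (4673 + 18) = 5 - 1*4691 = 5 - 4691 = -4686)
6429 + a = 6429 - 4686 = 1743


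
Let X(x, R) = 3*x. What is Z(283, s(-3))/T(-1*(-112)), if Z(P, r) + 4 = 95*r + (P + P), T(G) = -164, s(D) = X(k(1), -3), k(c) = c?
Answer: -847/164 ≈ -5.1646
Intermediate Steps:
s(D) = 3 (s(D) = 3*1 = 3)
Z(P, r) = -4 + 2*P + 95*r (Z(P, r) = -4 + (95*r + (P + P)) = -4 + (95*r + 2*P) = -4 + (2*P + 95*r) = -4 + 2*P + 95*r)
Z(283, s(-3))/T(-1*(-112)) = (-4 + 2*283 + 95*3)/(-164) = (-4 + 566 + 285)*(-1/164) = 847*(-1/164) = -847/164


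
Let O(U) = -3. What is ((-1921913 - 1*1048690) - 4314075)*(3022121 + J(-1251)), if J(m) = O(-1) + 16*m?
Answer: -21869346393156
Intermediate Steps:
J(m) = -3 + 16*m
((-1921913 - 1*1048690) - 4314075)*(3022121 + J(-1251)) = ((-1921913 - 1*1048690) - 4314075)*(3022121 + (-3 + 16*(-1251))) = ((-1921913 - 1048690) - 4314075)*(3022121 + (-3 - 20016)) = (-2970603 - 4314075)*(3022121 - 20019) = -7284678*3002102 = -21869346393156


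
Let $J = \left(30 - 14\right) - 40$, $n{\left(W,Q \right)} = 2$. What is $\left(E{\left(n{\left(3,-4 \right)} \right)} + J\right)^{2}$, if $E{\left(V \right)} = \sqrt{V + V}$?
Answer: $484$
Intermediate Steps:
$E{\left(V \right)} = \sqrt{2} \sqrt{V}$ ($E{\left(V \right)} = \sqrt{2 V} = \sqrt{2} \sqrt{V}$)
$J = -24$ ($J = 16 - 40 = -24$)
$\left(E{\left(n{\left(3,-4 \right)} \right)} + J\right)^{2} = \left(\sqrt{2} \sqrt{2} - 24\right)^{2} = \left(2 - 24\right)^{2} = \left(-22\right)^{2} = 484$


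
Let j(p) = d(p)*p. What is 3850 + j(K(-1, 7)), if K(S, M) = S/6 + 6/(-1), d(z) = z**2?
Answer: 780947/216 ≈ 3615.5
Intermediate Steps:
K(S, M) = -6 + S/6 (K(S, M) = S*(1/6) + 6*(-1) = S/6 - 6 = -6 + S/6)
j(p) = p**3 (j(p) = p**2*p = p**3)
3850 + j(K(-1, 7)) = 3850 + (-6 + (1/6)*(-1))**3 = 3850 + (-6 - 1/6)**3 = 3850 + (-37/6)**3 = 3850 - 50653/216 = 780947/216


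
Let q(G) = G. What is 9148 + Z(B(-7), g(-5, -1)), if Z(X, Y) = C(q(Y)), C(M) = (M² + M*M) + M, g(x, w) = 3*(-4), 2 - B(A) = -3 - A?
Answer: 9424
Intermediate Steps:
B(A) = 5 + A (B(A) = 2 - (-3 - A) = 2 + (3 + A) = 5 + A)
g(x, w) = -12
C(M) = M + 2*M² (C(M) = (M² + M²) + M = 2*M² + M = M + 2*M²)
Z(X, Y) = Y*(1 + 2*Y)
9148 + Z(B(-7), g(-5, -1)) = 9148 - 12*(1 + 2*(-12)) = 9148 - 12*(1 - 24) = 9148 - 12*(-23) = 9148 + 276 = 9424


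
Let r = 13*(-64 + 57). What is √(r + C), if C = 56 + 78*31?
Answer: √2383 ≈ 48.816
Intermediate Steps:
C = 2474 (C = 56 + 2418 = 2474)
r = -91 (r = 13*(-7) = -91)
√(r + C) = √(-91 + 2474) = √2383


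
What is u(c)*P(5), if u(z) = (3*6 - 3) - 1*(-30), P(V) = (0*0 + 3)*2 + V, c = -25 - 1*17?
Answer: 495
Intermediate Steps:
c = -42 (c = -25 - 17 = -42)
P(V) = 6 + V (P(V) = (0 + 3)*2 + V = 3*2 + V = 6 + V)
u(z) = 45 (u(z) = (18 - 3) + 30 = 15 + 30 = 45)
u(c)*P(5) = 45*(6 + 5) = 45*11 = 495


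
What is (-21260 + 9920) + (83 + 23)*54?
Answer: -5616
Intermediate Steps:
(-21260 + 9920) + (83 + 23)*54 = -11340 + 106*54 = -11340 + 5724 = -5616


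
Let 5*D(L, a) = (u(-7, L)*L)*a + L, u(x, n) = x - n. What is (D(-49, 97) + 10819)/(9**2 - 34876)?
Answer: 29116/34795 ≈ 0.83679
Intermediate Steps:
D(L, a) = L/5 + L*a*(-7 - L)/5 (D(L, a) = (((-7 - L)*L)*a + L)/5 = ((L*(-7 - L))*a + L)/5 = (L*a*(-7 - L) + L)/5 = (L + L*a*(-7 - L))/5 = L/5 + L*a*(-7 - L)/5)
(D(-49, 97) + 10819)/(9**2 - 34876) = (-1/5*(-49)*(-1 + 97*(7 - 49)) + 10819)/(9**2 - 34876) = (-1/5*(-49)*(-1 + 97*(-42)) + 10819)/(81 - 34876) = (-1/5*(-49)*(-1 - 4074) + 10819)/(-34795) = (-1/5*(-49)*(-4075) + 10819)*(-1/34795) = (-39935 + 10819)*(-1/34795) = -29116*(-1/34795) = 29116/34795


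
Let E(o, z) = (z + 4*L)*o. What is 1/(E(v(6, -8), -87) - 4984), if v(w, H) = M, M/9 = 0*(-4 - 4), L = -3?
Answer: -1/4984 ≈ -0.00020064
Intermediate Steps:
M = 0 (M = 9*(0*(-4 - 4)) = 9*(0*(-8)) = 9*0 = 0)
v(w, H) = 0
E(o, z) = o*(-12 + z) (E(o, z) = (z + 4*(-3))*o = (z - 12)*o = (-12 + z)*o = o*(-12 + z))
1/(E(v(6, -8), -87) - 4984) = 1/(0*(-12 - 87) - 4984) = 1/(0*(-99) - 4984) = 1/(0 - 4984) = 1/(-4984) = -1/4984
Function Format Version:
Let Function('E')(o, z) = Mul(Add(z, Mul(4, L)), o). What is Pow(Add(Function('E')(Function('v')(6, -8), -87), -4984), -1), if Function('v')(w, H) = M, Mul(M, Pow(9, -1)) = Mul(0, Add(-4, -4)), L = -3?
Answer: Rational(-1, 4984) ≈ -0.00020064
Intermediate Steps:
M = 0 (M = Mul(9, Mul(0, Add(-4, -4))) = Mul(9, Mul(0, -8)) = Mul(9, 0) = 0)
Function('v')(w, H) = 0
Function('E')(o, z) = Mul(o, Add(-12, z)) (Function('E')(o, z) = Mul(Add(z, Mul(4, -3)), o) = Mul(Add(z, -12), o) = Mul(Add(-12, z), o) = Mul(o, Add(-12, z)))
Pow(Add(Function('E')(Function('v')(6, -8), -87), -4984), -1) = Pow(Add(Mul(0, Add(-12, -87)), -4984), -1) = Pow(Add(Mul(0, -99), -4984), -1) = Pow(Add(0, -4984), -1) = Pow(-4984, -1) = Rational(-1, 4984)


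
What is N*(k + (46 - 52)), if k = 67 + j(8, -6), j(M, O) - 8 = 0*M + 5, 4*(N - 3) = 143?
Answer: 5735/2 ≈ 2867.5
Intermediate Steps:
N = 155/4 (N = 3 + (¼)*143 = 3 + 143/4 = 155/4 ≈ 38.750)
j(M, O) = 13 (j(M, O) = 8 + (0*M + 5) = 8 + (0 + 5) = 8 + 5 = 13)
k = 80 (k = 67 + 13 = 80)
N*(k + (46 - 52)) = 155*(80 + (46 - 52))/4 = 155*(80 - 6)/4 = (155/4)*74 = 5735/2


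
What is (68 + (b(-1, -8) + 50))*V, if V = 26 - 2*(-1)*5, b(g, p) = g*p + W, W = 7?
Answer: 4788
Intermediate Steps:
b(g, p) = 7 + g*p (b(g, p) = g*p + 7 = 7 + g*p)
V = 36 (V = 26 - (-2)*5 = 26 - 1*(-10) = 26 + 10 = 36)
(68 + (b(-1, -8) + 50))*V = (68 + ((7 - 1*(-8)) + 50))*36 = (68 + ((7 + 8) + 50))*36 = (68 + (15 + 50))*36 = (68 + 65)*36 = 133*36 = 4788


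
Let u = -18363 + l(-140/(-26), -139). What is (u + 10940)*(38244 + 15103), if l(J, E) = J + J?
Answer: -5140463573/13 ≈ -3.9542e+8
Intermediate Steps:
l(J, E) = 2*J
u = -238579/13 (u = -18363 + 2*(-140/(-26)) = -18363 + 2*(-140*(-1/26)) = -18363 + 2*(70/13) = -18363 + 140/13 = -238579/13 ≈ -18352.)
(u + 10940)*(38244 + 15103) = (-238579/13 + 10940)*(38244 + 15103) = -96359/13*53347 = -5140463573/13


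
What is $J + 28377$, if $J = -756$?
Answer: $27621$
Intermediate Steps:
$J + 28377 = -756 + 28377 = 27621$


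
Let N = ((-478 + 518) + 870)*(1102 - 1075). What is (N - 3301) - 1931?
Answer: 19338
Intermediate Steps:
N = 24570 (N = (40 + 870)*27 = 910*27 = 24570)
(N - 3301) - 1931 = (24570 - 3301) - 1931 = 21269 - 1931 = 19338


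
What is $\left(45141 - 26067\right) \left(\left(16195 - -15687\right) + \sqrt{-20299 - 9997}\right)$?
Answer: $608117268 + 38148 i \sqrt{7574} \approx 6.0812 \cdot 10^{8} + 3.32 \cdot 10^{6} i$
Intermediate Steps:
$\left(45141 - 26067\right) \left(\left(16195 - -15687\right) + \sqrt{-20299 - 9997}\right) = 19074 \left(\left(16195 + 15687\right) + \sqrt{-30296}\right) = 19074 \left(31882 + 2 i \sqrt{7574}\right) = 608117268 + 38148 i \sqrt{7574}$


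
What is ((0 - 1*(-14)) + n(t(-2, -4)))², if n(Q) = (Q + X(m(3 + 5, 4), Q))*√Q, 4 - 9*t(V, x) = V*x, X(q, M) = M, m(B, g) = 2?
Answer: 142628/729 - 448*I/27 ≈ 195.65 - 16.593*I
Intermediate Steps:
t(V, x) = 4/9 - V*x/9
n(Q) = 2*Q^(3/2) (n(Q) = (Q + Q)*√Q = (2*Q)*√Q = 2*Q^(3/2))
((0 - 1*(-14)) + n(t(-2, -4)))² = ((0 - 1*(-14)) + 2*(4/9 - ⅑*(-2)*(-4))^(3/2))² = ((0 + 14) + 2*(4/9 - 8/9)^(3/2))² = (14 + 2*(-4/9)^(3/2))² = (14 + 2*(-8*I/27))² = (14 - 16*I/27)²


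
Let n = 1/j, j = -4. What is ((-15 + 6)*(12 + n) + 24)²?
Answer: 106929/16 ≈ 6683.1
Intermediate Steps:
n = -¼ (n = 1/(-4) = -¼ ≈ -0.25000)
((-15 + 6)*(12 + n) + 24)² = ((-15 + 6)*(12 - ¼) + 24)² = (-9*47/4 + 24)² = (-423/4 + 24)² = (-327/4)² = 106929/16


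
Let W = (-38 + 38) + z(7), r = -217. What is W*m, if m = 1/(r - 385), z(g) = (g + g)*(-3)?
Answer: 3/43 ≈ 0.069767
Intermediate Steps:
z(g) = -6*g (z(g) = (2*g)*(-3) = -6*g)
m = -1/602 (m = 1/(-217 - 385) = 1/(-602) = -1/602 ≈ -0.0016611)
W = -42 (W = (-38 + 38) - 6*7 = 0 - 42 = -42)
W*m = -42*(-1/602) = 3/43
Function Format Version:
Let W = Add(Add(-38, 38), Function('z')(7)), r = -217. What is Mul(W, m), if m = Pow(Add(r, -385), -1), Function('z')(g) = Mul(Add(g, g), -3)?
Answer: Rational(3, 43) ≈ 0.069767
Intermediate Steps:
Function('z')(g) = Mul(-6, g) (Function('z')(g) = Mul(Mul(2, g), -3) = Mul(-6, g))
m = Rational(-1, 602) (m = Pow(Add(-217, -385), -1) = Pow(-602, -1) = Rational(-1, 602) ≈ -0.0016611)
W = -42 (W = Add(Add(-38, 38), Mul(-6, 7)) = Add(0, -42) = -42)
Mul(W, m) = Mul(-42, Rational(-1, 602)) = Rational(3, 43)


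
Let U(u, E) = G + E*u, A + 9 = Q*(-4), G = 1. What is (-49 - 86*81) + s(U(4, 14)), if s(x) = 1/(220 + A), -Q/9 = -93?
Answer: -22006056/3137 ≈ -7015.0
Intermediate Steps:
Q = 837 (Q = -9*(-93) = 837)
A = -3357 (A = -9 + 837*(-4) = -9 - 3348 = -3357)
U(u, E) = 1 + E*u
s(x) = -1/3137 (s(x) = 1/(220 - 3357) = 1/(-3137) = -1/3137)
(-49 - 86*81) + s(U(4, 14)) = (-49 - 86*81) - 1/3137 = (-49 - 6966) - 1/3137 = -7015 - 1/3137 = -22006056/3137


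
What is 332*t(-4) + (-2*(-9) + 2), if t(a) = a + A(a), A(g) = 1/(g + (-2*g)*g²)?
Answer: -40465/31 ≈ -1305.3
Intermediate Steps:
A(g) = 1/(g - 2*g³)
t(a) = a - 1/(-a + 2*a³)
332*t(-4) + (-2*(-9) + 2) = 332*(-4 - 1/(-1*(-4) + 2*(-4)³)) + (-2*(-9) + 2) = 332*(-4 - 1/(4 + 2*(-64))) + (18 + 2) = 332*(-4 - 1/(4 - 128)) + 20 = 332*(-4 - 1/(-124)) + 20 = 332*(-4 - 1*(-1/124)) + 20 = 332*(-4 + 1/124) + 20 = 332*(-495/124) + 20 = -41085/31 + 20 = -40465/31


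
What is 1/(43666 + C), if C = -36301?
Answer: 1/7365 ≈ 0.00013578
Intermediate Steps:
1/(43666 + C) = 1/(43666 - 36301) = 1/7365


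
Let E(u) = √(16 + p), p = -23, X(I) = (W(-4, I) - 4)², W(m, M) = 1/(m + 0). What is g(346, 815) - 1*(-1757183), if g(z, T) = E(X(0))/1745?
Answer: 1757183 + I*√7/1745 ≈ 1.7572e+6 + 0.0015162*I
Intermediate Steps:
W(m, M) = 1/m
X(I) = 289/16 (X(I) = (1/(-4) - 4)² = (-¼ - 4)² = (-17/4)² = 289/16)
E(u) = I*√7 (E(u) = √(16 - 23) = √(-7) = I*√7)
g(z, T) = I*√7/1745 (g(z, T) = (I*√7)/1745 = (I*√7)*(1/1745) = I*√7/1745)
g(346, 815) - 1*(-1757183) = I*√7/1745 - 1*(-1757183) = I*√7/1745 + 1757183 = 1757183 + I*√7/1745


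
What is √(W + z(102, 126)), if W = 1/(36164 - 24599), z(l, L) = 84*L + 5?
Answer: √157363395010/3855 ≈ 102.90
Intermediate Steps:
z(l, L) = 5 + 84*L
W = 1/11565 ≈ 8.6468e-5
√(W + z(102, 126)) = √(1/11565 + (5 + 84*126)) = √(1/11565 + (5 + 10584)) = √(1/11565 + 10589) = √(122461786/11565) = √157363395010/3855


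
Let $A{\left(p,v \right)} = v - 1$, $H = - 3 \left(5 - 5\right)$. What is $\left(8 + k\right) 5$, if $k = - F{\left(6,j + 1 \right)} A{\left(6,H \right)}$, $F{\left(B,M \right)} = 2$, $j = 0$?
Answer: $50$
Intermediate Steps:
$H = 0$ ($H = \left(-3\right) 0 = 0$)
$A{\left(p,v \right)} = -1 + v$
$k = 2$ ($k = - 2 \left(-1 + 0\right) = - 2 \left(-1\right) = \left(-1\right) \left(-2\right) = 2$)
$\left(8 + k\right) 5 = \left(8 + 2\right) 5 = 10 \cdot 5 = 50$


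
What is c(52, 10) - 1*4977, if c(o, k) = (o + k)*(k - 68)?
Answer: -8573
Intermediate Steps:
c(o, k) = (-68 + k)*(k + o) (c(o, k) = (k + o)*(-68 + k) = (-68 + k)*(k + o))
c(52, 10) - 1*4977 = (10² - 68*10 - 68*52 + 10*52) - 1*4977 = (100 - 680 - 3536 + 520) - 4977 = -3596 - 4977 = -8573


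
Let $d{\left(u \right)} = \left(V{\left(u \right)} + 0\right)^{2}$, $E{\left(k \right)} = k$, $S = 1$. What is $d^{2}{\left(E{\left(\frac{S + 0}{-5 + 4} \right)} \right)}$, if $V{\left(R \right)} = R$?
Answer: $1$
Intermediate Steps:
$d{\left(u \right)} = u^{2}$ ($d{\left(u \right)} = \left(u + 0\right)^{2} = u^{2}$)
$d^{2}{\left(E{\left(\frac{S + 0}{-5 + 4} \right)} \right)} = \left(\left(\frac{1 + 0}{-5 + 4}\right)^{2}\right)^{2} = \left(\left(1 \frac{1}{-1}\right)^{2}\right)^{2} = \left(\left(1 \left(-1\right)\right)^{2}\right)^{2} = \left(\left(-1\right)^{2}\right)^{2} = 1^{2} = 1$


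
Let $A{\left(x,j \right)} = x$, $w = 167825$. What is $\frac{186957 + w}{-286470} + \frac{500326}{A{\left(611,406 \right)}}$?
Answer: $\frac{71555808709}{87516585} \approx 817.63$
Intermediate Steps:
$\frac{186957 + w}{-286470} + \frac{500326}{A{\left(611,406 \right)}} = \frac{186957 + 167825}{-286470} + \frac{500326}{611} = 354782 \left(- \frac{1}{286470}\right) + 500326 \cdot \frac{1}{611} = - \frac{177391}{143235} + \frac{500326}{611} = \frac{71555808709}{87516585}$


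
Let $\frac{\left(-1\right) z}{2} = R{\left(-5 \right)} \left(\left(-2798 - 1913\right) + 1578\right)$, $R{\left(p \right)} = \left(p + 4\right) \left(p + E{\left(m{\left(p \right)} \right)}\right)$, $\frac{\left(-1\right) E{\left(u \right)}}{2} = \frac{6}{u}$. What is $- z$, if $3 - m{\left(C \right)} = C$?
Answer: $-40729$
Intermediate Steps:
$m{\left(C \right)} = 3 - C$
$E{\left(u \right)} = - \frac{12}{u}$ ($E{\left(u \right)} = - 2 \frac{6}{u} = - \frac{12}{u}$)
$R{\left(p \right)} = \left(4 + p\right) \left(p - \frac{12}{3 - p}\right)$ ($R{\left(p \right)} = \left(p + 4\right) \left(p - \frac{12}{3 - p}\right) = \left(4 + p\right) \left(p - \frac{12}{3 - p}\right)$)
$z = 40729$ ($z = - 2 \frac{48 + \left(-5\right)^{2} + \left(-5\right)^{3}}{-3 - 5} \left(\left(-2798 - 1913\right) + 1578\right) = - 2 \frac{48 + 25 - 125}{-8} \left(-4711 + 1578\right) = - 2 \left(- \frac{1}{8}\right) \left(-52\right) \left(-3133\right) = - 2 \cdot \frac{13}{2} \left(-3133\right) = \left(-2\right) \left(- \frac{40729}{2}\right) = 40729$)
$- z = \left(-1\right) 40729 = -40729$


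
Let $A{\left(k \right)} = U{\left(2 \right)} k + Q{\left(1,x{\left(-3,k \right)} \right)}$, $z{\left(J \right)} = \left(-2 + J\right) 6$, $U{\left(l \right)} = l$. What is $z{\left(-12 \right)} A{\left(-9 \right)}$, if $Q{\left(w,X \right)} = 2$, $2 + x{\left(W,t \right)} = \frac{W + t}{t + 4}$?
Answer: $1344$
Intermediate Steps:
$x{\left(W,t \right)} = -2 + \frac{W + t}{4 + t}$ ($x{\left(W,t \right)} = -2 + \frac{W + t}{t + 4} = -2 + \frac{W + t}{4 + t}$)
$z{\left(J \right)} = -12 + 6 J$
$A{\left(k \right)} = 2 + 2 k$ ($A{\left(k \right)} = 2 k + 2 = 2 + 2 k$)
$z{\left(-12 \right)} A{\left(-9 \right)} = \left(-12 + 6 \left(-12\right)\right) \left(2 + 2 \left(-9\right)\right) = \left(-12 - 72\right) \left(2 - 18\right) = \left(-84\right) \left(-16\right) = 1344$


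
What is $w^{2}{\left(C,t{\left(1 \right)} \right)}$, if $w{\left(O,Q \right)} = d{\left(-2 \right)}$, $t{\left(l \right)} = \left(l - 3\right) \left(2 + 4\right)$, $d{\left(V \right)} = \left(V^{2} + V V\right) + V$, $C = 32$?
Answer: $36$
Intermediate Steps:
$d{\left(V \right)} = V + 2 V^{2}$ ($d{\left(V \right)} = \left(V^{2} + V^{2}\right) + V = 2 V^{2} + V = V + 2 V^{2}$)
$t{\left(l \right)} = -18 + 6 l$ ($t{\left(l \right)} = \left(-3 + l\right) 6 = -18 + 6 l$)
$w{\left(O,Q \right)} = 6$ ($w{\left(O,Q \right)} = - 2 \left(1 + 2 \left(-2\right)\right) = - 2 \left(1 - 4\right) = \left(-2\right) \left(-3\right) = 6$)
$w^{2}{\left(C,t{\left(1 \right)} \right)} = 6^{2} = 36$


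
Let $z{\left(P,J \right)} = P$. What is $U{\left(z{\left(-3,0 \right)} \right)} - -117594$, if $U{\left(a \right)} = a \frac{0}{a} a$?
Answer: $117594$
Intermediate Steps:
$U{\left(a \right)} = 0$ ($U{\left(a \right)} = a 0 a = 0 a = 0$)
$U{\left(z{\left(-3,0 \right)} \right)} - -117594 = 0 - -117594 = 0 + 117594 = 117594$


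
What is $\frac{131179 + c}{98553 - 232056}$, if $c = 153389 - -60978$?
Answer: $- \frac{115182}{44501} \approx -2.5883$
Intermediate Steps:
$c = 214367$ ($c = 153389 + 60978 = 214367$)
$\frac{131179 + c}{98553 - 232056} = \frac{131179 + 214367}{98553 - 232056} = \frac{345546}{-133503} = 345546 \left(- \frac{1}{133503}\right) = - \frac{115182}{44501}$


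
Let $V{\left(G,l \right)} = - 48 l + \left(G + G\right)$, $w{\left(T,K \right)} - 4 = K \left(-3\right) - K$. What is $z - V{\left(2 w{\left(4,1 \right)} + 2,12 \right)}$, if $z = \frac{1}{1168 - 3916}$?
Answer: $\frac{1571855}{2748} \approx 572.0$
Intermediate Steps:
$w{\left(T,K \right)} = 4 - 4 K$ ($w{\left(T,K \right)} = 4 + \left(K \left(-3\right) - K\right) = 4 - 4 K$)
$z = - \frac{1}{2748}$ ($z = \frac{1}{-2748} = - \frac{1}{2748} \approx -0.0003639$)
$V{\left(G,l \right)} = - 48 l + 2 G$
$z - V{\left(2 w{\left(4,1 \right)} + 2,12 \right)} = - \frac{1}{2748} - \left(\left(-48\right) 12 + 2 \left(2 \left(4 - 4\right) + 2\right)\right) = - \frac{1}{2748} - \left(-576 + 2 \left(2 \left(4 - 4\right) + 2\right)\right) = - \frac{1}{2748} - \left(-576 + 2 \left(2 \cdot 0 + 2\right)\right) = - \frac{1}{2748} - \left(-576 + 2 \left(0 + 2\right)\right) = - \frac{1}{2748} - \left(-576 + 2 \cdot 2\right) = - \frac{1}{2748} - \left(-576 + 4\right) = - \frac{1}{2748} - -572 = - \frac{1}{2748} + 572 = \frac{1571855}{2748}$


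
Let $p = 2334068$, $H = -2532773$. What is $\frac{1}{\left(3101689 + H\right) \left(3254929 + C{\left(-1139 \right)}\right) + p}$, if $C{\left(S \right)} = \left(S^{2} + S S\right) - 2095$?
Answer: $\frac{1}{3326724990084} \approx 3.006 \cdot 10^{-13}$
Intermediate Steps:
$C{\left(S \right)} = -2095 + 2 S^{2}$ ($C{\left(S \right)} = \left(S^{2} + S^{2}\right) - 2095 = 2 S^{2} - 2095 = -2095 + 2 S^{2}$)
$\frac{1}{\left(3101689 + H\right) \left(3254929 + C{\left(-1139 \right)}\right) + p} = \frac{1}{\left(3101689 - 2532773\right) \left(3254929 - \left(2095 - 2 \left(-1139\right)^{2}\right)\right) + 2334068} = \frac{1}{568916 \left(3254929 + \left(-2095 + 2 \cdot 1297321\right)\right) + 2334068} = \frac{1}{568916 \left(3254929 + \left(-2095 + 2594642\right)\right) + 2334068} = \frac{1}{568916 \left(3254929 + 2592547\right) + 2334068} = \frac{1}{568916 \cdot 5847476 + 2334068} = \frac{1}{3326722656016 + 2334068} = \frac{1}{3326724990084}$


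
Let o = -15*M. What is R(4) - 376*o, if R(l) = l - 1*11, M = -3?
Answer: -16927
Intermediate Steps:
R(l) = -11 + l (R(l) = l - 11 = -11 + l)
o = 45 (o = -15*(-3) = 45)
R(4) - 376*o = (-11 + 4) - 376*45 = -7 - 16920 = -16927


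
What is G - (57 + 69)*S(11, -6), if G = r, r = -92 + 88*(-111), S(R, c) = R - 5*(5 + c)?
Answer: -11876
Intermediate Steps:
S(R, c) = -25 + R - 5*c (S(R, c) = R + (-25 - 5*c) = -25 + R - 5*c)
r = -9860 (r = -92 - 9768 = -9860)
G = -9860
G - (57 + 69)*S(11, -6) = -9860 - (57 + 69)*(-25 + 11 - 5*(-6)) = -9860 - 126*(-25 + 11 + 30) = -9860 - 126*16 = -9860 - 1*2016 = -9860 - 2016 = -11876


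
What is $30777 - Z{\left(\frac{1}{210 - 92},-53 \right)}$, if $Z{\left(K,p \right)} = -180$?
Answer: $30957$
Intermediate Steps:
$30777 - Z{\left(\frac{1}{210 - 92},-53 \right)} = 30777 - -180 = 30777 + 180 = 30957$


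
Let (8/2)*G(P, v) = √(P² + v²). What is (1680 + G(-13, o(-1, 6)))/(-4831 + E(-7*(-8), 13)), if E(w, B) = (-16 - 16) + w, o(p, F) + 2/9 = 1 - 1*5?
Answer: -1680/4807 - √15133/173052 ≈ -0.35020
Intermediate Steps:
o(p, F) = -38/9 (o(p, F) = -2/9 + (1 - 1*5) = -2/9 + (1 - 5) = -2/9 - 4 = -38/9)
E(w, B) = -32 + w
G(P, v) = √(P² + v²)/4
(1680 + G(-13, o(-1, 6)))/(-4831 + E(-7*(-8), 13)) = (1680 + √((-13)² + (-38/9)²)/4)/(-4831 + (-32 - 7*(-8))) = (1680 + √(169 + 1444/81)/4)/(-4831 + (-32 + 56)) = (1680 + √(15133/81)/4)/(-4831 + 24) = (1680 + (√15133/9)/4)/(-4807) = (1680 + √15133/36)*(-1/4807) = -1680/4807 - √15133/173052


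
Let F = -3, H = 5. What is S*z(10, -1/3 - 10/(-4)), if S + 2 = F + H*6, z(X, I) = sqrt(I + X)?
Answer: 25*sqrt(438)/6 ≈ 87.202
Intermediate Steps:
S = 25 (S = -2 + (-3 + 5*6) = -2 + (-3 + 30) = -2 + 27 = 25)
S*z(10, -1/3 - 10/(-4)) = 25*sqrt((-1/3 - 10/(-4)) + 10) = 25*sqrt((-1*1/3 - 10*(-1/4)) + 10) = 25*sqrt((-1/3 + 5/2) + 10) = 25*sqrt(13/6 + 10) = 25*sqrt(73/6) = 25*(sqrt(438)/6) = 25*sqrt(438)/6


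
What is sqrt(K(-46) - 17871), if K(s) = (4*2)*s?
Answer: I*sqrt(18239) ≈ 135.05*I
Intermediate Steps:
K(s) = 8*s
sqrt(K(-46) - 17871) = sqrt(8*(-46) - 17871) = sqrt(-368 - 17871) = sqrt(-18239) = I*sqrt(18239)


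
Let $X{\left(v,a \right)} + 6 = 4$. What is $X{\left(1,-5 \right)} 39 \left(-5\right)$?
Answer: $390$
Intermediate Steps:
$X{\left(v,a \right)} = -2$ ($X{\left(v,a \right)} = -6 + 4 = -2$)
$X{\left(1,-5 \right)} 39 \left(-5\right) = \left(-2\right) 39 \left(-5\right) = \left(-78\right) \left(-5\right) = 390$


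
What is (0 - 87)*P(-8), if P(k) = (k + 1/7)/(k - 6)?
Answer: -4785/98 ≈ -48.827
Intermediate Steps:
P(k) = (1/7 + k)/(-6 + k) (P(k) = (k + 1/7)/(-6 + k) = (1/7 + k)/(-6 + k))
(0 - 87)*P(-8) = (0 - 87)*((1/7 - 8)/(-6 - 8)) = -87*(-55)/((-14)*7) = -(-87)*(-55)/(14*7) = -87*55/98 = -4785/98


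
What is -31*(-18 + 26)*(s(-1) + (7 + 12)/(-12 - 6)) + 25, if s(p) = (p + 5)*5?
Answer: -42059/9 ≈ -4673.2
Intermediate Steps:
s(p) = 25 + 5*p (s(p) = (5 + p)*5 = 25 + 5*p)
-31*(-18 + 26)*(s(-1) + (7 + 12)/(-12 - 6)) + 25 = -31*(-18 + 26)*((25 + 5*(-1)) + (7 + 12)/(-12 - 6)) + 25 = -248*((25 - 5) + 19/(-18)) + 25 = -248*(20 + 19*(-1/18)) + 25 = -248*(20 - 19/18) + 25 = -248*341/18 + 25 = -31*1364/9 + 25 = -42284/9 + 25 = -42059/9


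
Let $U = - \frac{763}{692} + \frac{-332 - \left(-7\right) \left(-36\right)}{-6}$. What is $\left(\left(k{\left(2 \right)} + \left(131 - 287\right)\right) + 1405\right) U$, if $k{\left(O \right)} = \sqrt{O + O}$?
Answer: $\frac{83306175}{692} \approx 1.2038 \cdot 10^{5}$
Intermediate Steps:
$k{\left(O \right)} = \sqrt{2} \sqrt{O}$ ($k{\left(O \right)} = \sqrt{2 O} = \sqrt{2} \sqrt{O}$)
$U = \frac{199775}{2076}$ ($U = \left(-763\right) \frac{1}{692} + \left(-332 - 252\right) \left(- \frac{1}{6}\right) = - \frac{763}{692} + \left(-332 - 252\right) \left(- \frac{1}{6}\right) = - \frac{763}{692} - - \frac{292}{3} = - \frac{763}{692} + \frac{292}{3} = \frac{199775}{2076} \approx 96.231$)
$\left(\left(k{\left(2 \right)} + \left(131 - 287\right)\right) + 1405\right) U = \left(\left(\sqrt{2} \sqrt{2} + \left(131 - 287\right)\right) + 1405\right) \frac{199775}{2076} = \left(\left(2 + \left(131 - 287\right)\right) + 1405\right) \frac{199775}{2076} = \left(\left(2 - 156\right) + 1405\right) \frac{199775}{2076} = \left(-154 + 1405\right) \frac{199775}{2076} = 1251 \cdot \frac{199775}{2076} = \frac{83306175}{692}$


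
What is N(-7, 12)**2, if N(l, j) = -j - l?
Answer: 25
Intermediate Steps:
N(-7, 12)**2 = (-1*12 - 1*(-7))**2 = (-12 + 7)**2 = (-5)**2 = 25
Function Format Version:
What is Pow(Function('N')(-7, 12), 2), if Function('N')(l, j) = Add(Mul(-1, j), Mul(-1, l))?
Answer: 25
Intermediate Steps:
Pow(Function('N')(-7, 12), 2) = Pow(Add(Mul(-1, 12), Mul(-1, -7)), 2) = Pow(Add(-12, 7), 2) = Pow(-5, 2) = 25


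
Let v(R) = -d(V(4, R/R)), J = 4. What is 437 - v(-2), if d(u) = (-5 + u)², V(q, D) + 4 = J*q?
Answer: 486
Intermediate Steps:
V(q, D) = -4 + 4*q
v(R) = -49 (v(R) = -(-5 + (-4 + 4*4))² = -(-5 + (-4 + 16))² = -(-5 + 12)² = -1*7² = -1*49 = -49)
437 - v(-2) = 437 - 1*(-49) = 437 + 49 = 486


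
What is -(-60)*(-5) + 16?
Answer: -284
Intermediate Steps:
-(-60)*(-5) + 16 = -12*25 + 16 = -300 + 16 = -284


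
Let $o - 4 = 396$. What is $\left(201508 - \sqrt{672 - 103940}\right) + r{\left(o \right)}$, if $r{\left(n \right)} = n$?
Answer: $201908 - 2 i \sqrt{25817} \approx 2.0191 \cdot 10^{5} - 321.35 i$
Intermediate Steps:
$o = 400$ ($o = 4 + 396 = 400$)
$\left(201508 - \sqrt{672 - 103940}\right) + r{\left(o \right)} = \left(201508 - \sqrt{672 - 103940}\right) + 400 = \left(201508 - \sqrt{-103268}\right) + 400 = \left(201508 - 2 i \sqrt{25817}\right) + 400 = 201908 - 2 i \sqrt{25817}$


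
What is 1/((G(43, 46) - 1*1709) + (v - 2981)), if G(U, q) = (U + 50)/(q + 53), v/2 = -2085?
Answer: -33/292349 ≈ -0.00011288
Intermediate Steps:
v = -4170 (v = 2*(-2085) = -4170)
G(U, q) = (50 + U)/(53 + q)
1/((G(43, 46) - 1*1709) + (v - 2981)) = 1/(((50 + 43)/(53 + 46) - 1*1709) + (-4170 - 2981)) = 1/((93/99 - 1709) - 7151) = 1/(((1/99)*93 - 1709) - 7151) = 1/((31/33 - 1709) - 7151) = 1/(-56366/33 - 7151) = 1/(-292349/33) = -33/292349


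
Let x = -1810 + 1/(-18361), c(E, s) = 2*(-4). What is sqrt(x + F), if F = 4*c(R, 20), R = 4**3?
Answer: I*sqrt(620986701643)/18361 ≈ 42.919*I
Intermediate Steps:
R = 64
c(E, s) = -8
F = -32 (F = 4*(-8) = -32)
x = -33233411/18361 (x = -1810 - 1/18361 = -33233411/18361 ≈ -1810.0)
sqrt(x + F) = sqrt(-33233411/18361 - 32) = sqrt(-33820963/18361) = I*sqrt(620986701643)/18361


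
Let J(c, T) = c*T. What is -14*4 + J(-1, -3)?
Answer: -53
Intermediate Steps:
J(c, T) = T*c
-14*4 + J(-1, -3) = -14*4 - 3*(-1) = -56 + 3 = -53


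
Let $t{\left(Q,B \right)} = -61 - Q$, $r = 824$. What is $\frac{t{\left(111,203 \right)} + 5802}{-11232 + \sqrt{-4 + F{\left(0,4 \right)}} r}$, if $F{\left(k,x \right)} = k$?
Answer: $- \frac{988065}{2013652} - \frac{289945 i}{4027304} \approx -0.49068 - 0.071995 i$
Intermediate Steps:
$\frac{t{\left(111,203 \right)} + 5802}{-11232 + \sqrt{-4 + F{\left(0,4 \right)}} r} = \frac{\left(-61 - 111\right) + 5802}{-11232 + \sqrt{-4 + 0} \cdot 824} = \frac{\left(-61 - 111\right) + 5802}{-11232 + \sqrt{-4} \cdot 824} = \frac{-172 + 5802}{-11232 + 2 i 824} = \frac{5630}{-11232 + 1648 i} = 5630 \frac{-11232 - 1648 i}{128873728} = \frac{2815 \left(-11232 - 1648 i\right)}{64436864}$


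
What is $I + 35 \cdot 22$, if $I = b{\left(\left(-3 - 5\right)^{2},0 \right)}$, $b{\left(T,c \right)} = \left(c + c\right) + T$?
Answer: $834$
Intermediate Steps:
$b{\left(T,c \right)} = T + 2 c$ ($b{\left(T,c \right)} = 2 c + T = T + 2 c$)
$I = 64$ ($I = \left(-3 - 5\right)^{2} + 2 \cdot 0 = \left(-8\right)^{2} + 0 = 64 + 0 = 64$)
$I + 35 \cdot 22 = 64 + 35 \cdot 22 = 64 + 770 = 834$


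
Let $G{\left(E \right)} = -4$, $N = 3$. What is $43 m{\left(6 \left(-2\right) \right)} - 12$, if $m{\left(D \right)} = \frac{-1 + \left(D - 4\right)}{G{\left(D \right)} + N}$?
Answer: $719$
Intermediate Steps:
$m{\left(D \right)} = 5 - D$ ($m{\left(D \right)} = \frac{-1 + \left(D - 4\right)}{-4 + 3} = \frac{-1 + \left(D - 4\right)}{-1} = \left(-1 + \left(-4 + D\right)\right) \left(-1\right) = \left(-5 + D\right) \left(-1\right) = 5 - D$)
$43 m{\left(6 \left(-2\right) \right)} - 12 = 43 \left(5 - 6 \left(-2\right)\right) - 12 = 43 \left(5 - -12\right) - 12 = 43 \left(5 + 12\right) - 12 = 43 \cdot 17 - 12 = 731 - 12 = 719$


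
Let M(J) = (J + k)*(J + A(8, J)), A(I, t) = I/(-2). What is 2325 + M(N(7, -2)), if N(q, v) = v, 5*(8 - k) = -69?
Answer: 11031/5 ≈ 2206.2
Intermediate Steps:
k = 109/5 (k = 8 - ⅕*(-69) = 8 + 69/5 = 109/5 ≈ 21.800)
A(I, t) = -I/2 (A(I, t) = I*(-½) = -I/2)
M(J) = (-4 + J)*(109/5 + J) (M(J) = (J + 109/5)*(J - ½*8) = (109/5 + J)*(J - 4) = (109/5 + J)*(-4 + J) = (-4 + J)*(109/5 + J))
2325 + M(N(7, -2)) = 2325 + (-436/5 + (-2)² + (89/5)*(-2)) = 2325 + (-436/5 + 4 - 178/5) = 2325 - 594/5 = 11031/5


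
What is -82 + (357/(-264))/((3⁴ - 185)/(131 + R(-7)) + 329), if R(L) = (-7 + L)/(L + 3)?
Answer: -637154299/7769784 ≈ -82.004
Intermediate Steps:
R(L) = (-7 + L)/(3 + L)
-82 + (357/(-264))/((3⁴ - 185)/(131 + R(-7)) + 329) = -82 + (357/(-264))/((3⁴ - 185)/(131 + (-7 - 7)/(3 - 7)) + 329) = -82 + (357*(-1/264))/((81 - 185)/(131 - 14/(-4)) + 329) = -82 - 119/(88*(-104/(131 - ¼*(-14)) + 329)) = -82 - 119/(88*(-104/(131 + 7/2) + 329)) = -82 - 119/(88*(-104/269/2 + 329)) = -82 - 119/(88*(-104*2/269 + 329)) = -82 - 119/(88*(-208/269 + 329)) = -82 - 119/(88*88293/269) = -82 - 119/88*269/88293 = -82 - 32011/7769784 = -637154299/7769784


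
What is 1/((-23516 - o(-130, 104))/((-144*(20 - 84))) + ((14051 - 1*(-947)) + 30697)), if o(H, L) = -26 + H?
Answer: 144/6579715 ≈ 2.1885e-5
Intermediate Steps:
1/((-23516 - o(-130, 104))/((-144*(20 - 84))) + ((14051 - 1*(-947)) + 30697)) = 1/((-23516 - (-26 - 130))/((-144*(20 - 84))) + ((14051 - 1*(-947)) + 30697)) = 1/((-23516 - 1*(-156))/((-144*(-64))) + ((14051 + 947) + 30697)) = 1/((-23516 + 156)/9216 + (14998 + 30697)) = 1/(-23360*1/9216 + 45695) = 1/(-365/144 + 45695) = 1/(6579715/144) = 144/6579715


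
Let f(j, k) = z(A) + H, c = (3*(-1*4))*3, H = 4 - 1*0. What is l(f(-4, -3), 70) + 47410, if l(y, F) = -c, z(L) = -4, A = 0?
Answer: 47446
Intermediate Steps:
H = 4 (H = 4 + 0 = 4)
c = -36 (c = (3*(-4))*3 = -12*3 = -36)
f(j, k) = 0 (f(j, k) = -4 + 4 = 0)
l(y, F) = 36 (l(y, F) = -1*(-36) = 36)
l(f(-4, -3), 70) + 47410 = 36 + 47410 = 47446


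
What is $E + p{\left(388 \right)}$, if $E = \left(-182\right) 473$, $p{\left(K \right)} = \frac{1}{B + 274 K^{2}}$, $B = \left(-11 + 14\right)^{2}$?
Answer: $- \frac{3550967009589}{41249065} \approx -86086.0$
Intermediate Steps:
$B = 9$ ($B = 3^{2} = 9$)
$p{\left(K \right)} = \frac{1}{9 + 274 K^{2}}$
$E = -86086$
$E + p{\left(388 \right)} = -86086 + \frac{1}{9 + 274 \cdot 388^{2}} = -86086 + \frac{1}{9 + 274 \cdot 150544} = -86086 + \frac{1}{9 + 41249056} = -86086 + \frac{1}{41249065} = - \frac{3550967009589}{41249065}$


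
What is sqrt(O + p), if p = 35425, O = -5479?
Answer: sqrt(29946) ≈ 173.05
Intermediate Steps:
sqrt(O + p) = sqrt(-5479 + 35425) = sqrt(29946)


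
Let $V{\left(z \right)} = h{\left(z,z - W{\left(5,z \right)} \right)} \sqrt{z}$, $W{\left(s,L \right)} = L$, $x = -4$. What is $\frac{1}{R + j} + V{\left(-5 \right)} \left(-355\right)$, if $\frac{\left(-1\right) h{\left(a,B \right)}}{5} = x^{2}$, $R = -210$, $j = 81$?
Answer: $- \frac{1}{129} + 28400 i \sqrt{5} \approx -0.0077519 + 63504.0 i$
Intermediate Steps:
$h{\left(a,B \right)} = -80$ ($h{\left(a,B \right)} = - 5 \left(-4\right)^{2} = \left(-5\right) 16 = -80$)
$V{\left(z \right)} = - 80 \sqrt{z}$
$\frac{1}{R + j} + V{\left(-5 \right)} \left(-355\right) = \frac{1}{-210 + 81} + - 80 \sqrt{-5} \left(-355\right) = \frac{1}{-129} + - 80 i \sqrt{5} \left(-355\right) = - \frac{1}{129} + - 80 i \sqrt{5} \left(-355\right) = - \frac{1}{129} + 28400 i \sqrt{5}$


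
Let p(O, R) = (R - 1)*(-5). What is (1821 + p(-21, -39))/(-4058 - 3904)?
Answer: -2021/7962 ≈ -0.25383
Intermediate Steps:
p(O, R) = 5 - 5*R (p(O, R) = (-1 + R)*(-5) = 5 - 5*R)
(1821 + p(-21, -39))/(-4058 - 3904) = (1821 + (5 - 5*(-39)))/(-4058 - 3904) = (1821 + (5 + 195))/(-7962) = (1821 + 200)*(-1/7962) = 2021*(-1/7962) = -2021/7962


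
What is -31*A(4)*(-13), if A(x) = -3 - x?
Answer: -2821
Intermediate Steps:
-31*A(4)*(-13) = -31*(-3 - 1*4)*(-13) = -31*(-3 - 4)*(-13) = -31*(-7)*(-13) = 217*(-13) = -2821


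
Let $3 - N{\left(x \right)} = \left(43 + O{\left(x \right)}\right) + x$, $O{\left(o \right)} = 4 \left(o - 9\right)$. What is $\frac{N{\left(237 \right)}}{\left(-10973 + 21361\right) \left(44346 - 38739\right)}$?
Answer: $- \frac{1189}{58245516} \approx -2.0414 \cdot 10^{-5}$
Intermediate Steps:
$O{\left(o \right)} = -36 + 4 o$ ($O{\left(o \right)} = 4 \left(-9 + o\right) = -36 + 4 o$)
$N{\left(x \right)} = -4 - 5 x$ ($N{\left(x \right)} = 3 - \left(\left(43 + \left(-36 + 4 x\right)\right) + x\right) = 3 - \left(\left(7 + 4 x\right) + x\right) = 3 - \left(7 + 5 x\right) = -4 - 5 x$)
$\frac{N{\left(237 \right)}}{\left(-10973 + 21361\right) \left(44346 - 38739\right)} = \frac{-4 - 1185}{\left(-10973 + 21361\right) \left(44346 - 38739\right)} = \frac{-4 - 1185}{10388 \cdot 5607} = - \frac{1189}{58245516}$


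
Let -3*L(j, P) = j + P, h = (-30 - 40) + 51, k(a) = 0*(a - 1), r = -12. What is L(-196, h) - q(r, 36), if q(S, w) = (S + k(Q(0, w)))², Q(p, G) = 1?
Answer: -217/3 ≈ -72.333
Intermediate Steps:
k(a) = 0 (k(a) = 0*(-1 + a) = 0)
h = -19 (h = -70 + 51 = -19)
q(S, w) = S² (q(S, w) = (S + 0)² = S²)
L(j, P) = -P/3 - j/3 (L(j, P) = -(j + P)/3 = -(P + j)/3 = -P/3 - j/3)
L(-196, h) - q(r, 36) = (-⅓*(-19) - ⅓*(-196)) - 1*(-12)² = (19/3 + 196/3) - 1*144 = 215/3 - 144 = -217/3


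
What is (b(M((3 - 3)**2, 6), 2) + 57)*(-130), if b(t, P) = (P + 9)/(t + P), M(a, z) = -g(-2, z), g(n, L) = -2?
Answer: -15535/2 ≈ -7767.5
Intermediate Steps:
M(a, z) = 2 (M(a, z) = -1*(-2) = 2)
b(t, P) = (9 + P)/(P + t)
(b(M((3 - 3)**2, 6), 2) + 57)*(-130) = ((9 + 2)/(2 + 2) + 57)*(-130) = (11/4 + 57)*(-130) = (239/4)*(-130) = -15535/2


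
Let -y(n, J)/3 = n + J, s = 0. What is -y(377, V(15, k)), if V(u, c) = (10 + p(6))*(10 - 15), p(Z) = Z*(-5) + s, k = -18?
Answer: 1431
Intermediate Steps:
p(Z) = -5*Z (p(Z) = Z*(-5) + 0 = -5*Z + 0 = -5*Z)
V(u, c) = 100 (V(u, c) = (10 - 5*6)*(10 - 15) = (10 - 30)*(-5) = -20*(-5) = 100)
y(n, J) = -3*J - 3*n (y(n, J) = -3*(n + J) = -3*(J + n) = -3*J - 3*n)
-y(377, V(15, k)) = -(-3*100 - 3*377) = -(-300 - 1131) = -1*(-1431) = 1431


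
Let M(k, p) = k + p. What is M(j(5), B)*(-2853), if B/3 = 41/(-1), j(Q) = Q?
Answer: 336654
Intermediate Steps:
B = -123 (B = 3*(41/(-1)) = 3*(41*(-1)) = 3*(-41) = -123)
M(j(5), B)*(-2853) = (5 - 123)*(-2853) = -118*(-2853) = 336654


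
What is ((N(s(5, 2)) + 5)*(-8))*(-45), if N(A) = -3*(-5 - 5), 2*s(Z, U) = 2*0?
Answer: 12600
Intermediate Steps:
s(Z, U) = 0 (s(Z, U) = (2*0)/2 = (1/2)*0 = 0)
N(A) = 30 (N(A) = -3*(-10) = 30)
((N(s(5, 2)) + 5)*(-8))*(-45) = ((30 + 5)*(-8))*(-45) = (35*(-8))*(-45) = -280*(-45) = 12600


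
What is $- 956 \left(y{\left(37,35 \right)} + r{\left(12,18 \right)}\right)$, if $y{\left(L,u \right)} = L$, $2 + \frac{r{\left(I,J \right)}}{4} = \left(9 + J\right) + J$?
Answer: $-199804$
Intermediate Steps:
$r{\left(I,J \right)} = 28 + 8 J$ ($r{\left(I,J \right)} = -8 + 4 \left(\left(9 + J\right) + J\right) = -8 + 4 \left(9 + 2 J\right) = -8 + \left(36 + 8 J\right) = 28 + 8 J$)
$- 956 \left(y{\left(37,35 \right)} + r{\left(12,18 \right)}\right) = - 956 \left(37 + \left(28 + 8 \cdot 18\right)\right) = - 956 \left(37 + \left(28 + 144\right)\right) = - 956 \left(37 + 172\right) = \left(-956\right) 209 = -199804$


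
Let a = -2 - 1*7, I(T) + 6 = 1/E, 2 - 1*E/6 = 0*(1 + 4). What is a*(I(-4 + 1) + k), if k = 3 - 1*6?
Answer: 321/4 ≈ 80.250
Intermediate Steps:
E = 12 (E = 12 - 0*(1 + 4) = 12 - 0*5 = 12 - 6*0 = 12 + 0 = 12)
k = -3 (k = 3 - 6 = -3)
I(T) = -71/12 (I(T) = -6 + 1/12 = -71/12)
a = -9 (a = -2 - 7 = -9)
a*(I(-4 + 1) + k) = -9*(-71/12 - 3) = -9*(-107/12) = 321/4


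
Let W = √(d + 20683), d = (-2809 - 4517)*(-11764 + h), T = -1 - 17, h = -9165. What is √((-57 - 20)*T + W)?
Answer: √(1386 + √153346537) ≈ 117.34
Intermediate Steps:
T = -18
d = 153325854 (d = (-2809 - 4517)*(-11764 - 9165) = -7326*(-20929) = 153325854)
W = √153346537 (W = √(153325854 + 20683) = √153346537 ≈ 12383.)
√((-57 - 20)*T + W) = √((-57 - 20)*(-18) + √153346537) = √(-77*(-18) + √153346537) = √(1386 + √153346537)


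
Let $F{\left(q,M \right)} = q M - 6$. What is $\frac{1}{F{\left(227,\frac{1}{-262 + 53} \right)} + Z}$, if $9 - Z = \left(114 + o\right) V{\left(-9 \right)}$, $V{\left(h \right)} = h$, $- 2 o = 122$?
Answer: $\frac{209}{100093} \approx 0.0020881$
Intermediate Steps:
$o = -61$ ($o = \left(- \frac{1}{2}\right) 122 = -61$)
$F{\left(q,M \right)} = -6 + M q$ ($F{\left(q,M \right)} = M q - 6 = -6 + M q$)
$Z = 486$ ($Z = 9 - \left(114 - 61\right) \left(-9\right) = 9 - 53 \left(-9\right) = 9 - -477 = 9 + 477 = 486$)
$\frac{1}{F{\left(227,\frac{1}{-262 + 53} \right)} + Z} = \frac{1}{\left(-6 + \frac{1}{-262 + 53} \cdot 227\right) + 486} = \frac{1}{\left(-6 + \frac{1}{-209} \cdot 227\right) + 486} = \frac{1}{\left(-6 - \frac{227}{209}\right) + 486} = \frac{1}{- \frac{1481}{209} + 486} = \frac{1}{\frac{100093}{209}} = \frac{209}{100093}$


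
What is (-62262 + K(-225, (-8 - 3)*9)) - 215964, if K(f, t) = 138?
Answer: -278088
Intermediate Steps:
(-62262 + K(-225, (-8 - 3)*9)) - 215964 = (-62262 + 138) - 215964 = -62124 - 215964 = -278088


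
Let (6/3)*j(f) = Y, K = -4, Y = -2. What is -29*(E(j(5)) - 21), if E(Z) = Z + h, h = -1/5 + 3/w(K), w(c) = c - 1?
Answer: 3306/5 ≈ 661.20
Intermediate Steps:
w(c) = -1 + c
j(f) = -1 (j(f) = (½)*(-2) = -1)
h = -⅘ (h = -1/5 + 3/(-1 - 4) = -1*⅕ + 3/(-5) = -⅕ + 3*(-⅕) = -⅕ - ⅗ = -⅘ ≈ -0.80000)
E(Z) = -⅘ + Z (E(Z) = Z - ⅘ = -⅘ + Z)
-29*(E(j(5)) - 21) = -29*((-⅘ - 1) - 21) = -29*(-9/5 - 21) = -29*(-114/5) = 3306/5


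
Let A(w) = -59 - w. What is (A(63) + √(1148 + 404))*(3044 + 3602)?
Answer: -810812 + 26584*√97 ≈ -5.4899e+5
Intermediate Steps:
(A(63) + √(1148 + 404))*(3044 + 3602) = ((-59 - 1*63) + √(1148 + 404))*(3044 + 3602) = ((-59 - 63) + √1552)*6646 = (-122 + 4*√97)*6646 = -810812 + 26584*√97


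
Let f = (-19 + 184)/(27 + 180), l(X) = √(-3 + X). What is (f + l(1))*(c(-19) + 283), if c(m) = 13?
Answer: 16280/69 + 296*I*√2 ≈ 235.94 + 418.61*I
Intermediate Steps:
f = 55/69 (f = 165/207 = 165*(1/207) = 55/69 ≈ 0.79710)
(f + l(1))*(c(-19) + 283) = (55/69 + √(-3 + 1))*(13 + 283) = (55/69 + √(-2))*296 = (55/69 + I*√2)*296 = 16280/69 + 296*I*√2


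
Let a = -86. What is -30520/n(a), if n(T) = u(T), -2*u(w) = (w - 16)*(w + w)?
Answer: 7630/2193 ≈ 3.4793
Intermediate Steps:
u(w) = -w*(-16 + w) (u(w) = -(w - 16)*(w + w)/2 = -(-16 + w)*2*w/2 = -w*(-16 + w))
n(T) = T*(16 - T)
-30520/n(a) = -30520*(-1/(86*(16 - 1*(-86)))) = -30520*(-1/(86*(16 + 86))) = -30520/((-86*102)) = -30520/(-8772) = -30520*(-1/8772) = 7630/2193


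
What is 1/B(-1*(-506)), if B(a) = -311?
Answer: -1/311 ≈ -0.0032154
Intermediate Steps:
1/B(-1*(-506)) = 1/(-311) = -1/311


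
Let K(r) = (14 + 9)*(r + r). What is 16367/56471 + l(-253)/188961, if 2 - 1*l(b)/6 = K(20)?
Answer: 927227473/3556938877 ≈ 0.26068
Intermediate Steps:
K(r) = 46*r (K(r) = 23*(2*r) = 46*r)
l(b) = -5508 (l(b) = 12 - 276*20 = 12 - 6*920 = 12 - 5520 = -5508)
16367/56471 + l(-253)/188961 = 16367/56471 - 5508/188961 = 16367*(1/56471) - 5508*1/188961 = 16367/56471 - 1836/62987 = 927227473/3556938877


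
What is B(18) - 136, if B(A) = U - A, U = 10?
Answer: -144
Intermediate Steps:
B(A) = 10 - A
B(18) - 136 = (10 - 1*18) - 136 = (10 - 18) - 136 = -8 - 136 = -144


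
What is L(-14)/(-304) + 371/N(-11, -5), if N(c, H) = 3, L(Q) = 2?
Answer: 56389/456 ≈ 123.66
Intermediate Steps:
L(-14)/(-304) + 371/N(-11, -5) = 2/(-304) + 371/3 = 2*(-1/304) + 371*(⅓) = -1/152 + 371/3 = 56389/456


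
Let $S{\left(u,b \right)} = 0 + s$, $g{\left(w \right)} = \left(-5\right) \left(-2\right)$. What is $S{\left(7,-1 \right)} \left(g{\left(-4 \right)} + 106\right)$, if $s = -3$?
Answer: $-348$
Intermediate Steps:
$g{\left(w \right)} = 10$
$S{\left(u,b \right)} = -3$ ($S{\left(u,b \right)} = 0 - 3 = -3$)
$S{\left(7,-1 \right)} \left(g{\left(-4 \right)} + 106\right) = - 3 \left(10 + 106\right) = \left(-3\right) 116 = -348$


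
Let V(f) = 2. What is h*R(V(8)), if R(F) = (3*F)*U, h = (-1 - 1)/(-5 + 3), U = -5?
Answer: -30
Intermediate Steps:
h = 1 (h = -2/(-2) = -2*(-½) = 1)
R(F) = -15*F (R(F) = (3*F)*(-5) = -15*F)
h*R(V(8)) = 1*(-15*2) = 1*(-30) = -30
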